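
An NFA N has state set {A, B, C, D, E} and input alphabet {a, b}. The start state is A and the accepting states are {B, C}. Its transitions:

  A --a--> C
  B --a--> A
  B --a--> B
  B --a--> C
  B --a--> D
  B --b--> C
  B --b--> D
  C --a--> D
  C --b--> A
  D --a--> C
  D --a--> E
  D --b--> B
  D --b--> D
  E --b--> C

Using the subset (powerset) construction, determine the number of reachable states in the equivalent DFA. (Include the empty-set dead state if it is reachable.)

13

Start state of the DFA: {A}.
{A} --a--> {C}  [new]
{A} --b--> ∅  [new]
{C} --a--> {D}  [new]
{C} --b--> {A}  [seen]
∅ --a--> ∅  [seen]
∅ --b--> ∅  [seen]
{D} --a--> {C, E}  [new]
{D} --b--> {B, D}  [new]
{C, E} --a--> {D}  [seen]
{C, E} --b--> {A, C}  [new]
{B, D} --a--> {A, B, C, D, E}  [new]
{B, D} --b--> {B, C, D}  [new]
{A, C} --a--> {C, D}  [new]
{A, C} --b--> {A}  [seen]
{A, B, C, D, E} --a--> {A, B, C, D, E}  [seen]
{A, B, C, D, E} --b--> {A, B, C, D}  [new]
{B, C, D} --a--> {A, B, C, D, E}  [seen]
{B, C, D} --b--> {A, B, C, D}  [seen]
{C, D} --a--> {C, D, E}  [new]
{C, D} --b--> {A, B, D}  [new]
{A, B, C, D} --a--> {A, B, C, D, E}  [seen]
{A, B, C, D} --b--> {A, B, C, D}  [seen]
{C, D, E} --a--> {C, D, E}  [seen]
{C, D, E} --b--> {A, B, C, D}  [seen]
{A, B, D} --a--> {A, B, C, D, E}  [seen]
{A, B, D} --b--> {B, C, D}  [seen]
Reachable DFA states: {A}, {C}, ∅, {D}, {C, E}, {B, D}, {A, C}, {A, B, C, D, E}, {B, C, D}, {C, D}, {A, B, C, D}, {C, D, E}, {A, B, D}.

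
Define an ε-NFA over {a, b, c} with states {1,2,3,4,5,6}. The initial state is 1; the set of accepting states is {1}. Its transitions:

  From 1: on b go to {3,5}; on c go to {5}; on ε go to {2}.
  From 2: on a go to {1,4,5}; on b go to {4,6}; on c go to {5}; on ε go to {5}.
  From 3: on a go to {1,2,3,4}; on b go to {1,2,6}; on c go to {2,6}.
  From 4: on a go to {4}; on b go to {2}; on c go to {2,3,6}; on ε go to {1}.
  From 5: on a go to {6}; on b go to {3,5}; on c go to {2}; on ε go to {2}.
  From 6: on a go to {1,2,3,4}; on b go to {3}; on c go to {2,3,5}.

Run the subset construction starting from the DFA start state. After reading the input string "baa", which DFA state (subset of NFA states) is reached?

Start: {1,2,5}.
δ(1,b) = {3,5}; δ(2,b) = {4,6}; δ(5,b) = {3,5}.
Union: {3,4,5,6}.
ε-closure gives {1,2,3,4,5,6}.
After b: {1,2,3,4,5,6}.
δ(1,a) = ∅; δ(2,a) = {1,4,5}; δ(3,a) = {1,2,3,4}; δ(4,a) = {4}; δ(5,a) = {6}; δ(6,a) = {1,2,3,4}.
Union: {1,2,3,4,5,6}.
After a: {1,2,3,4,5,6}.
δ(1,a) = ∅; δ(2,a) = {1,4,5}; δ(3,a) = {1,2,3,4}; δ(4,a) = {4}; δ(5,a) = {6}; δ(6,a) = {1,2,3,4}.
Union: {1,2,3,4,5,6}.
After a: {1,2,3,4,5,6}.

{1,2,3,4,5,6}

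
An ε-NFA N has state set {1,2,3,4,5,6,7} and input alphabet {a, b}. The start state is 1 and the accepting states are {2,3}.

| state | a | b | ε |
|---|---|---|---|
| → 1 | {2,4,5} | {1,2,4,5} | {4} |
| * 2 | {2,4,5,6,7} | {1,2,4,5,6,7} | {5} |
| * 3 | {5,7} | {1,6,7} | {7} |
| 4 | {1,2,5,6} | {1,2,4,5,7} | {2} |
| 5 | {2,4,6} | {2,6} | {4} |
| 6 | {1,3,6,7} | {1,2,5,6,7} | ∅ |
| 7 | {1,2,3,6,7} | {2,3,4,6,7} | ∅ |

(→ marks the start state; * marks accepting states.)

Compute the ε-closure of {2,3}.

{2,3,4,5,7}

Begin with {2,3}.
2 →ε {5}; add 5.
5 →ε {4}; add 4.
3 →ε {7}; add 7.
ε-closure = {2,3,4,5,7}.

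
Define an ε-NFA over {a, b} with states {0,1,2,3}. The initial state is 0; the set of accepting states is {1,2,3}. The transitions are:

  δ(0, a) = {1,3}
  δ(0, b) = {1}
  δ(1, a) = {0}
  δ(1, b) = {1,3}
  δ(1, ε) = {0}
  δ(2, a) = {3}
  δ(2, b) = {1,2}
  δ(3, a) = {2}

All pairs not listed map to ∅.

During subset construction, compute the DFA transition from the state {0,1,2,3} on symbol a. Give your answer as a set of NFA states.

{0,1,2,3}

δ(0,a) = {1,3}; δ(1,a) = {0}; δ(2,a) = {3}; δ(3,a) = {2}.
Union: {0,1,2,3}.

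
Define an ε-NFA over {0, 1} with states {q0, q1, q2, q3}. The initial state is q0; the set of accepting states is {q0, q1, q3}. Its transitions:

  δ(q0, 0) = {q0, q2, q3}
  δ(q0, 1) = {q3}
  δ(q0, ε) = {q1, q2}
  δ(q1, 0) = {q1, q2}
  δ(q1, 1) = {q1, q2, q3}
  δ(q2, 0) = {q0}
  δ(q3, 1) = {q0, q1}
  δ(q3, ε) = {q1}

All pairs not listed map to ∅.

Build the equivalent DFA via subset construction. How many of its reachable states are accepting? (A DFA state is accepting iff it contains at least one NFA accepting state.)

3

Start state of the DFA: {q0, q1, q2} (ε-closure of the NFA start).
{q0, q1, q2} --0--> {q0, q1, q2, q3}  [new]
{q0, q1, q2} --1--> {q1, q2, q3}  [new]
{q0, q1, q2, q3} --0--> {q0, q1, q2, q3}  [seen]
{q0, q1, q2, q3} --1--> {q0, q1, q2, q3}  [seen]
{q1, q2, q3} --0--> {q0, q1, q2}  [seen]
{q1, q2, q3} --1--> {q0, q1, q2, q3}  [seen]
Reachable DFA states: {q0, q1, q2}, {q0, q1, q2, q3}, {q1, q2, q3}.
Accepting DFA states (contain an NFA accepting state): {q0, q1, q2}, {q0, q1, q2, q3}, {q1, q2, q3}.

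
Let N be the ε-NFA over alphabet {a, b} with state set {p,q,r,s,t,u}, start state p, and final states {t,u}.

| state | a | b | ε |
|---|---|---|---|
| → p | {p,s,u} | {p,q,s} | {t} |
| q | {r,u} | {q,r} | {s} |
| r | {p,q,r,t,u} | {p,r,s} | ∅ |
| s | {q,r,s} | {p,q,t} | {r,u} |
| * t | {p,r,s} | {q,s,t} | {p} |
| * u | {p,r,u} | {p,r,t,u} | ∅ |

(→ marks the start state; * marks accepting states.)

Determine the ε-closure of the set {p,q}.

{p,q,r,s,t,u}

Begin with {p,q}.
p →ε {t}; add t.
q →ε {s}; add s.
s →ε {r,u}; add r, u.
ε-closure = {p,q,r,s,t,u}.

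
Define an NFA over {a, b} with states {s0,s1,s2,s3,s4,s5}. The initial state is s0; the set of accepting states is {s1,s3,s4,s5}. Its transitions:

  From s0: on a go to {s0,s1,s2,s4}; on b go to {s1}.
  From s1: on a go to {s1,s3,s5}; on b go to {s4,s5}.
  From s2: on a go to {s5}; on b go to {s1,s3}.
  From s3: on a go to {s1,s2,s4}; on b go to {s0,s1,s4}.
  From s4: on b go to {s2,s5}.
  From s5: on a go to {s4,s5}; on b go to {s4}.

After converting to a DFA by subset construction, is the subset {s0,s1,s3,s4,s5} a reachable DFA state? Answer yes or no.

Start state of the DFA: {s0}.
{s0} --a--> {s0,s1,s2,s4}  [new]
{s0} --b--> {s1}  [new]
{s0,s1,s2,s4} --a--> {s0,s1,s2,s3,s4,s5}  [new]
{s0,s1,s2,s4} --b--> {s1,s2,s3,s4,s5}  [new]
{s1} --a--> {s1,s3,s5}  [new]
{s1} --b--> {s4,s5}  [new]
{s0,s1,s2,s3,s4,s5} --a--> {s0,s1,s2,s3,s4,s5}  [seen]
{s0,s1,s2,s3,s4,s5} --b--> {s0,s1,s2,s3,s4,s5}  [seen]
{s1,s2,s3,s4,s5} --a--> {s1,s2,s3,s4,s5}  [seen]
{s1,s2,s3,s4,s5} --b--> {s0,s1,s2,s3,s4,s5}  [seen]
{s1,s3,s5} --a--> {s1,s2,s3,s4,s5}  [seen]
{s1,s3,s5} --b--> {s0,s1,s4,s5}  [new]
{s4,s5} --a--> {s4,s5}  [seen]
{s4,s5} --b--> {s2,s4,s5}  [new]
{s0,s1,s4,s5} --a--> {s0,s1,s2,s3,s4,s5}  [seen]
{s0,s1,s4,s5} --b--> {s1,s2,s4,s5}  [new]
{s2,s4,s5} --a--> {s4,s5}  [seen]
{s2,s4,s5} --b--> {s1,s2,s3,s4,s5}  [seen]
{s1,s2,s4,s5} --a--> {s1,s3,s4,s5}  [new]
{s1,s2,s4,s5} --b--> {s1,s2,s3,s4,s5}  [seen]
{s1,s3,s4,s5} --a--> {s1,s2,s3,s4,s5}  [seen]
{s1,s3,s4,s5} --b--> {s0,s1,s2,s4,s5}  [new]
{s0,s1,s2,s4,s5} --a--> {s0,s1,s2,s3,s4,s5}  [seen]
{s0,s1,s2,s4,s5} --b--> {s1,s2,s3,s4,s5}  [seen]
Reachable DFA states: {s0}, {s0,s1,s2,s4}, {s1}, {s0,s1,s2,s3,s4,s5}, {s1,s2,s3,s4,s5}, {s1,s3,s5}, {s4,s5}, {s0,s1,s4,s5}, {s2,s4,s5}, {s1,s2,s4,s5}, {s1,s3,s4,s5}, {s0,s1,s2,s4,s5}.
{s0,s1,s3,s4,s5} is not among them.

no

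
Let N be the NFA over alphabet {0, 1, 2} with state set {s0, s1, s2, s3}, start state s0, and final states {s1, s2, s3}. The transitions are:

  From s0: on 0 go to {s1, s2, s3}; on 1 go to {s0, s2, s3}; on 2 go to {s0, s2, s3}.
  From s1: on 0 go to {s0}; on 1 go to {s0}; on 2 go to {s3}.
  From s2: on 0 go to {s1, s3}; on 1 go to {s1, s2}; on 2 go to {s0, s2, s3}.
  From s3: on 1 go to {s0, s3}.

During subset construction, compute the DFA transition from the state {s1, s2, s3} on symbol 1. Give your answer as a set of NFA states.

{s0, s1, s2, s3}

δ(s1,1) = {s0}; δ(s2,1) = {s1, s2}; δ(s3,1) = {s0, s3}.
Union: {s0, s1, s2, s3}.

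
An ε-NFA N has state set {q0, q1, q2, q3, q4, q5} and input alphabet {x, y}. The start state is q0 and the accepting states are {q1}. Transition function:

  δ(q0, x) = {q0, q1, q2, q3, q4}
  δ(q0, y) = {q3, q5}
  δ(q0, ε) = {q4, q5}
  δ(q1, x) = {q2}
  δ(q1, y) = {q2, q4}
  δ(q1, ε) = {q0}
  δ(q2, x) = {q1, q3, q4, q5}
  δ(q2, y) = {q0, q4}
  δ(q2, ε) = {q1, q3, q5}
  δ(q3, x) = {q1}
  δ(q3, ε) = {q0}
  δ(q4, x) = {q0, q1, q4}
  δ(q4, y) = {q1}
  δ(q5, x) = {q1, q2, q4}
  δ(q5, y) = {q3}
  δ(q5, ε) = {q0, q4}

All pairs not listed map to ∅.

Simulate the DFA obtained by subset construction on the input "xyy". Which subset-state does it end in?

{q0, q1, q2, q3, q4, q5}

Start: {q0, q4, q5}.
δ(q0,x) = {q0, q1, q2, q3, q4}; δ(q4,x) = {q0, q1, q4}; δ(q5,x) = {q1, q2, q4}.
Union: {q0, q1, q2, q3, q4}.
ε-closure gives {q0, q1, q2, q3, q4, q5}.
After x: {q0, q1, q2, q3, q4, q5}.
δ(q0,y) = {q3, q5}; δ(q1,y) = {q2, q4}; δ(q2,y) = {q0, q4}; δ(q3,y) = ∅; δ(q4,y) = {q1}; δ(q5,y) = {q3}.
Union: {q0, q1, q2, q3, q4, q5}.
After y: {q0, q1, q2, q3, q4, q5}.
δ(q0,y) = {q3, q5}; δ(q1,y) = {q2, q4}; δ(q2,y) = {q0, q4}; δ(q3,y) = ∅; δ(q4,y) = {q1}; δ(q5,y) = {q3}.
Union: {q0, q1, q2, q3, q4, q5}.
After y: {q0, q1, q2, q3, q4, q5}.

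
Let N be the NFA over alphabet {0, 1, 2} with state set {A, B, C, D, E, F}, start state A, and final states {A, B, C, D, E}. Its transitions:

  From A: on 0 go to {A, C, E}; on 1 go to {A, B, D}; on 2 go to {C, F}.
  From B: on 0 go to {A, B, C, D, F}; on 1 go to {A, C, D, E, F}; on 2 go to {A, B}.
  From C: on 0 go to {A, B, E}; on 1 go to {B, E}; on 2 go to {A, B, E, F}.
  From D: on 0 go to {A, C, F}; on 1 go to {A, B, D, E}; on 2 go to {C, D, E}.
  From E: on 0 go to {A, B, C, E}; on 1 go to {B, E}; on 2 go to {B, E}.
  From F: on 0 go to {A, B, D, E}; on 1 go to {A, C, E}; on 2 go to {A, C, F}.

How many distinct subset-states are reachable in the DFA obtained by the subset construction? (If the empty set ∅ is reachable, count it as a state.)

Start state of the DFA: {A}.
{A} --0--> {A, C, E}  [new]
{A} --1--> {A, B, D}  [new]
{A} --2--> {C, F}  [new]
{A, C, E} --0--> {A, B, C, E}  [new]
{A, C, E} --1--> {A, B, D, E}  [new]
{A, C, E} --2--> {A, B, C, E, F}  [new]
{A, B, D} --0--> {A, B, C, D, E, F}  [new]
{A, B, D} --1--> {A, B, C, D, E, F}  [seen]
{A, B, D} --2--> {A, B, C, D, E, F}  [seen]
{C, F} --0--> {A, B, D, E}  [seen]
{C, F} --1--> {A, B, C, E}  [seen]
{C, F} --2--> {A, B, C, E, F}  [seen]
{A, B, C, E} --0--> {A, B, C, D, E, F}  [seen]
{A, B, C, E} --1--> {A, B, C, D, E, F}  [seen]
{A, B, C, E} --2--> {A, B, C, E, F}  [seen]
{A, B, D, E} --0--> {A, B, C, D, E, F}  [seen]
{A, B, D, E} --1--> {A, B, C, D, E, F}  [seen]
{A, B, D, E} --2--> {A, B, C, D, E, F}  [seen]
{A, B, C, E, F} --0--> {A, B, C, D, E, F}  [seen]
{A, B, C, E, F} --1--> {A, B, C, D, E, F}  [seen]
{A, B, C, E, F} --2--> {A, B, C, E, F}  [seen]
{A, B, C, D, E, F} --0--> {A, B, C, D, E, F}  [seen]
{A, B, C, D, E, F} --1--> {A, B, C, D, E, F}  [seen]
{A, B, C, D, E, F} --2--> {A, B, C, D, E, F}  [seen]
Reachable DFA states: {A}, {A, C, E}, {A, B, D}, {C, F}, {A, B, C, E}, {A, B, D, E}, {A, B, C, E, F}, {A, B, C, D, E, F}.

8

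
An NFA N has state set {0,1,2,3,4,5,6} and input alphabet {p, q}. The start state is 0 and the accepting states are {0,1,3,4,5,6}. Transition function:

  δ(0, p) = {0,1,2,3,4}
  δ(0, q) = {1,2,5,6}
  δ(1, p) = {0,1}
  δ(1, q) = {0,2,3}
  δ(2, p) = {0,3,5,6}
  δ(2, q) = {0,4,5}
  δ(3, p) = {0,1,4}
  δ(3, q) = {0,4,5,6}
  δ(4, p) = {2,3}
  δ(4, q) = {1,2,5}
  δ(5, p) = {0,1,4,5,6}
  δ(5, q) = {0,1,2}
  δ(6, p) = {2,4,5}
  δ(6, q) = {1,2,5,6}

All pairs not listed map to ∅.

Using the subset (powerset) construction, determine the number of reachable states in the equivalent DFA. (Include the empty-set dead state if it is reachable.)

Start state of the DFA: {0}.
{0} --p--> {0,1,2,3,4}  [new]
{0} --q--> {1,2,5,6}  [new]
{0,1,2,3,4} --p--> {0,1,2,3,4,5,6}  [new]
{0,1,2,3,4} --q--> {0,1,2,3,4,5,6}  [seen]
{1,2,5,6} --p--> {0,1,2,3,4,5,6}  [seen]
{1,2,5,6} --q--> {0,1,2,3,4,5,6}  [seen]
{0,1,2,3,4,5,6} --p--> {0,1,2,3,4,5,6}  [seen]
{0,1,2,3,4,5,6} --q--> {0,1,2,3,4,5,6}  [seen]
Reachable DFA states: {0}, {0,1,2,3,4}, {1,2,5,6}, {0,1,2,3,4,5,6}.

4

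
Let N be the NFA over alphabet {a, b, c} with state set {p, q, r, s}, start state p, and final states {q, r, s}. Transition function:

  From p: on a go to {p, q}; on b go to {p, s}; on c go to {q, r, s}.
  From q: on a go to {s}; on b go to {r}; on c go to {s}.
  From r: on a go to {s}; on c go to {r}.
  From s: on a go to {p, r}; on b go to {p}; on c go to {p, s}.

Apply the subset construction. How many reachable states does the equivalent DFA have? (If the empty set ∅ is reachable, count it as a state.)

Start state of the DFA: {p}.
{p} --a--> {p, q}  [new]
{p} --b--> {p, s}  [new]
{p} --c--> {q, r, s}  [new]
{p, q} --a--> {p, q, s}  [new]
{p, q} --b--> {p, r, s}  [new]
{p, q} --c--> {q, r, s}  [seen]
{p, s} --a--> {p, q, r}  [new]
{p, s} --b--> {p, s}  [seen]
{p, s} --c--> {p, q, r, s}  [new]
{q, r, s} --a--> {p, r, s}  [seen]
{q, r, s} --b--> {p, r}  [new]
{q, r, s} --c--> {p, r, s}  [seen]
{p, q, s} --a--> {p, q, r, s}  [seen]
{p, q, s} --b--> {p, r, s}  [seen]
{p, q, s} --c--> {p, q, r, s}  [seen]
{p, r, s} --a--> {p, q, r, s}  [seen]
{p, r, s} --b--> {p, s}  [seen]
{p, r, s} --c--> {p, q, r, s}  [seen]
{p, q, r} --a--> {p, q, s}  [seen]
{p, q, r} --b--> {p, r, s}  [seen]
{p, q, r} --c--> {q, r, s}  [seen]
{p, q, r, s} --a--> {p, q, r, s}  [seen]
{p, q, r, s} --b--> {p, r, s}  [seen]
{p, q, r, s} --c--> {p, q, r, s}  [seen]
{p, r} --a--> {p, q, s}  [seen]
{p, r} --b--> {p, s}  [seen]
{p, r} --c--> {q, r, s}  [seen]
Reachable DFA states: {p}, {p, q}, {p, s}, {q, r, s}, {p, q, s}, {p, r, s}, {p, q, r}, {p, q, r, s}, {p, r}.

9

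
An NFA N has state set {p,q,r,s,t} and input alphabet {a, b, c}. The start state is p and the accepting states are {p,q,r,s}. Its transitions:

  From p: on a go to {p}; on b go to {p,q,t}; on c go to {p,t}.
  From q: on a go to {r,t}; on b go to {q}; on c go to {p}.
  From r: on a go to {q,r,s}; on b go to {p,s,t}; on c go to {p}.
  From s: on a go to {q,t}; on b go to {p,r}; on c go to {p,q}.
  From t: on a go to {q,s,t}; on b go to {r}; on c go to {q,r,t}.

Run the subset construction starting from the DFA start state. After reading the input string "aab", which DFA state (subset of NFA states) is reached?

{p,q,t}

Start: {p}.
δ(p,a) = {p}.
Union: {p}.
After a: {p}.
δ(p,a) = {p}.
Union: {p}.
After a: {p}.
δ(p,b) = {p,q,t}.
Union: {p,q,t}.
After b: {p,q,t}.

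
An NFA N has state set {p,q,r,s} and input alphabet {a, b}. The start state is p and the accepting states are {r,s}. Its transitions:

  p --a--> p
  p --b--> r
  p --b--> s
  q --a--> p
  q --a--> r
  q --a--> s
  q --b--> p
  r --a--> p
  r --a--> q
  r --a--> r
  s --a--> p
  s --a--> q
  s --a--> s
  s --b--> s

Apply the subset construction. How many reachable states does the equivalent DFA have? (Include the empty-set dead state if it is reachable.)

Start state of the DFA: {p}.
{p} --a--> {p}  [seen]
{p} --b--> {r,s}  [new]
{r,s} --a--> {p,q,r,s}  [new]
{r,s} --b--> {s}  [new]
{p,q,r,s} --a--> {p,q,r,s}  [seen]
{p,q,r,s} --b--> {p,r,s}  [new]
{s} --a--> {p,q,s}  [new]
{s} --b--> {s}  [seen]
{p,r,s} --a--> {p,q,r,s}  [seen]
{p,r,s} --b--> {r,s}  [seen]
{p,q,s} --a--> {p,q,r,s}  [seen]
{p,q,s} --b--> {p,r,s}  [seen]
Reachable DFA states: {p}, {r,s}, {p,q,r,s}, {s}, {p,r,s}, {p,q,s}.

6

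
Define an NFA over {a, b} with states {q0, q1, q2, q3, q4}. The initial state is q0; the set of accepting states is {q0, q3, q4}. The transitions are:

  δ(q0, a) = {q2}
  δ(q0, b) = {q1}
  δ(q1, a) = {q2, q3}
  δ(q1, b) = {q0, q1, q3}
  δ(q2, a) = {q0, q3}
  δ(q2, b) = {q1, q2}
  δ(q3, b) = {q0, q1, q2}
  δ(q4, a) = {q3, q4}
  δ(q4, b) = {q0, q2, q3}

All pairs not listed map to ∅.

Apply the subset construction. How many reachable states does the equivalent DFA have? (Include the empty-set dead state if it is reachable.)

10

Start state of the DFA: {q0}.
{q0} --a--> {q2}  [new]
{q0} --b--> {q1}  [new]
{q2} --a--> {q0, q3}  [new]
{q2} --b--> {q1, q2}  [new]
{q1} --a--> {q2, q3}  [new]
{q1} --b--> {q0, q1, q3}  [new]
{q0, q3} --a--> {q2}  [seen]
{q0, q3} --b--> {q0, q1, q2}  [new]
{q1, q2} --a--> {q0, q2, q3}  [new]
{q1, q2} --b--> {q0, q1, q2, q3}  [new]
{q2, q3} --a--> {q0, q3}  [seen]
{q2, q3} --b--> {q0, q1, q2}  [seen]
{q0, q1, q3} --a--> {q2, q3}  [seen]
{q0, q1, q3} --b--> {q0, q1, q2, q3}  [seen]
{q0, q1, q2} --a--> {q0, q2, q3}  [seen]
{q0, q1, q2} --b--> {q0, q1, q2, q3}  [seen]
{q0, q2, q3} --a--> {q0, q2, q3}  [seen]
{q0, q2, q3} --b--> {q0, q1, q2}  [seen]
{q0, q1, q2, q3} --a--> {q0, q2, q3}  [seen]
{q0, q1, q2, q3} --b--> {q0, q1, q2, q3}  [seen]
Reachable DFA states: {q0}, {q2}, {q1}, {q0, q3}, {q1, q2}, {q2, q3}, {q0, q1, q3}, {q0, q1, q2}, {q0, q2, q3}, {q0, q1, q2, q3}.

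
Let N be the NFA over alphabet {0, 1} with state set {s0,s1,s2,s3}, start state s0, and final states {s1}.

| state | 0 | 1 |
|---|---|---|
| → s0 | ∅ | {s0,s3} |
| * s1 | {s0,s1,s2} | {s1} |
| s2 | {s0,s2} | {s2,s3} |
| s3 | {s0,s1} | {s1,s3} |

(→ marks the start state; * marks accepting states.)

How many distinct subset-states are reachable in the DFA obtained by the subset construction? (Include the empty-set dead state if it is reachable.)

Start state of the DFA: {s0}.
{s0} --0--> ∅  [new]
{s0} --1--> {s0,s3}  [new]
∅ --0--> ∅  [seen]
∅ --1--> ∅  [seen]
{s0,s3} --0--> {s0,s1}  [new]
{s0,s3} --1--> {s0,s1,s3}  [new]
{s0,s1} --0--> {s0,s1,s2}  [new]
{s0,s1} --1--> {s0,s1,s3}  [seen]
{s0,s1,s3} --0--> {s0,s1,s2}  [seen]
{s0,s1,s3} --1--> {s0,s1,s3}  [seen]
{s0,s1,s2} --0--> {s0,s1,s2}  [seen]
{s0,s1,s2} --1--> {s0,s1,s2,s3}  [new]
{s0,s1,s2,s3} --0--> {s0,s1,s2}  [seen]
{s0,s1,s2,s3} --1--> {s0,s1,s2,s3}  [seen]
Reachable DFA states: {s0}, ∅, {s0,s3}, {s0,s1}, {s0,s1,s3}, {s0,s1,s2}, {s0,s1,s2,s3}.

7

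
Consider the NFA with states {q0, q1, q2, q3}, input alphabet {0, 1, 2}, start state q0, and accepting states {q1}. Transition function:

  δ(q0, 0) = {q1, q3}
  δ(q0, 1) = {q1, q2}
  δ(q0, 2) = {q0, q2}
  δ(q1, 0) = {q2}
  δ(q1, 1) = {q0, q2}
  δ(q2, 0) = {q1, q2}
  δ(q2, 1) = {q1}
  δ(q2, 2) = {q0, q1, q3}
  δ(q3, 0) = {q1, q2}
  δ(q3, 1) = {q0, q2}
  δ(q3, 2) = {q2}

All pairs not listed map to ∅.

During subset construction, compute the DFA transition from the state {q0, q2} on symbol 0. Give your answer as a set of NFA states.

{q1, q2, q3}

δ(q0,0) = {q1, q3}; δ(q2,0) = {q1, q2}.
Union: {q1, q2, q3}.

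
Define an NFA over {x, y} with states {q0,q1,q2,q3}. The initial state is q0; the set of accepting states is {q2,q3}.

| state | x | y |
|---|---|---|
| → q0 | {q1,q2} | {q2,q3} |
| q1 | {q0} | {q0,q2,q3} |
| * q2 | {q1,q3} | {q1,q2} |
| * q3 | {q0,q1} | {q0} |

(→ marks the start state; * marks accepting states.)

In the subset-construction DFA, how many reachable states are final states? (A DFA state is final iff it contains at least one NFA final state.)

Start state of the DFA: {q0}.
{q0} --x--> {q1,q2}  [new]
{q0} --y--> {q2,q3}  [new]
{q1,q2} --x--> {q0,q1,q3}  [new]
{q1,q2} --y--> {q0,q1,q2,q3}  [new]
{q2,q3} --x--> {q0,q1,q3}  [seen]
{q2,q3} --y--> {q0,q1,q2}  [new]
{q0,q1,q3} --x--> {q0,q1,q2}  [seen]
{q0,q1,q3} --y--> {q0,q2,q3}  [new]
{q0,q1,q2,q3} --x--> {q0,q1,q2,q3}  [seen]
{q0,q1,q2,q3} --y--> {q0,q1,q2,q3}  [seen]
{q0,q1,q2} --x--> {q0,q1,q2,q3}  [seen]
{q0,q1,q2} --y--> {q0,q1,q2,q3}  [seen]
{q0,q2,q3} --x--> {q0,q1,q2,q3}  [seen]
{q0,q2,q3} --y--> {q0,q1,q2,q3}  [seen]
Reachable DFA states: {q0}, {q1,q2}, {q2,q3}, {q0,q1,q3}, {q0,q1,q2,q3}, {q0,q1,q2}, {q0,q2,q3}.
Accepting DFA states (contain an NFA accepting state): {q1,q2}, {q2,q3}, {q0,q1,q3}, {q0,q1,q2,q3}, {q0,q1,q2}, {q0,q2,q3}.

6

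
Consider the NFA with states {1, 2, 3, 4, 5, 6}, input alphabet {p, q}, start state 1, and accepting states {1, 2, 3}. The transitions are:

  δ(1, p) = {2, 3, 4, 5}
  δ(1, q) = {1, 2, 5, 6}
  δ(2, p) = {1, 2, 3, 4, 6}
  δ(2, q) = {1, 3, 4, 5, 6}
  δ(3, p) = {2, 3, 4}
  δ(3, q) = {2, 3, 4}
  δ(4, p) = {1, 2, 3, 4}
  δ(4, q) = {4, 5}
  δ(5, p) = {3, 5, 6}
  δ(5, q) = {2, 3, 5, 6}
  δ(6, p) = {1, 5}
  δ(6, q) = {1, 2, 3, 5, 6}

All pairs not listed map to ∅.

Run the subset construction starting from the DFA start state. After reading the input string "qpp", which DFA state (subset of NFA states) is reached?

Start: {1}.
δ(1,q) = {1, 2, 5, 6}.
Union: {1, 2, 5, 6}.
After q: {1, 2, 5, 6}.
δ(1,p) = {2, 3, 4, 5}; δ(2,p) = {1, 2, 3, 4, 6}; δ(5,p) = {3, 5, 6}; δ(6,p) = {1, 5}.
Union: {1, 2, 3, 4, 5, 6}.
After p: {1, 2, 3, 4, 5, 6}.
δ(1,p) = {2, 3, 4, 5}; δ(2,p) = {1, 2, 3, 4, 6}; δ(3,p) = {2, 3, 4}; δ(4,p) = {1, 2, 3, 4}; δ(5,p) = {3, 5, 6}; δ(6,p) = {1, 5}.
Union: {1, 2, 3, 4, 5, 6}.
After p: {1, 2, 3, 4, 5, 6}.

{1, 2, 3, 4, 5, 6}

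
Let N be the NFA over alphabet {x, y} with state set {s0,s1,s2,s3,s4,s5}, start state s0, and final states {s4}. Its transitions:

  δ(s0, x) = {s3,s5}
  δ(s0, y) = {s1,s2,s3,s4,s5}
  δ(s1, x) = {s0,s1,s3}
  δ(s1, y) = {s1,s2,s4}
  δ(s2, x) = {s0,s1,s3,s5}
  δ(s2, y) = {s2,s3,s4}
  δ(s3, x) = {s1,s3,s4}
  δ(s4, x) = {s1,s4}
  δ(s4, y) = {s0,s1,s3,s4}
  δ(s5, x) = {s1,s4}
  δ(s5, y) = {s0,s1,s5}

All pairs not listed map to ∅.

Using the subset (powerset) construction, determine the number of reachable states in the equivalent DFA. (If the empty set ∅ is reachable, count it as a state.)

9

Start state of the DFA: {s0}.
{s0} --x--> {s3,s5}  [new]
{s0} --y--> {s1,s2,s3,s4,s5}  [new]
{s3,s5} --x--> {s1,s3,s4}  [new]
{s3,s5} --y--> {s0,s1,s5}  [new]
{s1,s2,s3,s4,s5} --x--> {s0,s1,s3,s4,s5}  [new]
{s1,s2,s3,s4,s5} --y--> {s0,s1,s2,s3,s4,s5}  [new]
{s1,s3,s4} --x--> {s0,s1,s3,s4}  [new]
{s1,s3,s4} --y--> {s0,s1,s2,s3,s4}  [new]
{s0,s1,s5} --x--> {s0,s1,s3,s4,s5}  [seen]
{s0,s1,s5} --y--> {s0,s1,s2,s3,s4,s5}  [seen]
{s0,s1,s3,s4,s5} --x--> {s0,s1,s3,s4,s5}  [seen]
{s0,s1,s3,s4,s5} --y--> {s0,s1,s2,s3,s4,s5}  [seen]
{s0,s1,s2,s3,s4,s5} --x--> {s0,s1,s3,s4,s5}  [seen]
{s0,s1,s2,s3,s4,s5} --y--> {s0,s1,s2,s3,s4,s5}  [seen]
{s0,s1,s3,s4} --x--> {s0,s1,s3,s4,s5}  [seen]
{s0,s1,s3,s4} --y--> {s0,s1,s2,s3,s4,s5}  [seen]
{s0,s1,s2,s3,s4} --x--> {s0,s1,s3,s4,s5}  [seen]
{s0,s1,s2,s3,s4} --y--> {s0,s1,s2,s3,s4,s5}  [seen]
Reachable DFA states: {s0}, {s3,s5}, {s1,s2,s3,s4,s5}, {s1,s3,s4}, {s0,s1,s5}, {s0,s1,s3,s4,s5}, {s0,s1,s2,s3,s4,s5}, {s0,s1,s3,s4}, {s0,s1,s2,s3,s4}.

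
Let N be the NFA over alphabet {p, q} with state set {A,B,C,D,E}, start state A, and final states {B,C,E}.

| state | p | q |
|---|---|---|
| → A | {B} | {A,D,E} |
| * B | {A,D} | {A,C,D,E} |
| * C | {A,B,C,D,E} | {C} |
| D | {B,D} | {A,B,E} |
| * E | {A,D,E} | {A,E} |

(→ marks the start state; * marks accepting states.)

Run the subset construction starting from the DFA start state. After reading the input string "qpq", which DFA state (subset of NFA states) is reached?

{A,B,C,D,E}

Start: {A}.
δ(A,q) = {A,D,E}.
Union: {A,D,E}.
After q: {A,D,E}.
δ(A,p) = {B}; δ(D,p) = {B,D}; δ(E,p) = {A,D,E}.
Union: {A,B,D,E}.
After p: {A,B,D,E}.
δ(A,q) = {A,D,E}; δ(B,q) = {A,C,D,E}; δ(D,q) = {A,B,E}; δ(E,q) = {A,E}.
Union: {A,B,C,D,E}.
After q: {A,B,C,D,E}.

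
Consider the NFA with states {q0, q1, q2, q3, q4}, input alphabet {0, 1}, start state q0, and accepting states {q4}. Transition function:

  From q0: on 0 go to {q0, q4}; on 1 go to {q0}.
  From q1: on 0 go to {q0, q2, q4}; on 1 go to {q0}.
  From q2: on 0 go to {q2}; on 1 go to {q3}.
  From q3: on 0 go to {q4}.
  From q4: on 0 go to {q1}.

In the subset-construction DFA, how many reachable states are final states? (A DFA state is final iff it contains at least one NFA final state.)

3

Start state of the DFA: {q0}.
{q0} --0--> {q0, q4}  [new]
{q0} --1--> {q0}  [seen]
{q0, q4} --0--> {q0, q1, q4}  [new]
{q0, q4} --1--> {q0}  [seen]
{q0, q1, q4} --0--> {q0, q1, q2, q4}  [new]
{q0, q1, q4} --1--> {q0}  [seen]
{q0, q1, q2, q4} --0--> {q0, q1, q2, q4}  [seen]
{q0, q1, q2, q4} --1--> {q0, q3}  [new]
{q0, q3} --0--> {q0, q4}  [seen]
{q0, q3} --1--> {q0}  [seen]
Reachable DFA states: {q0}, {q0, q4}, {q0, q1, q4}, {q0, q1, q2, q4}, {q0, q3}.
Accepting DFA states (contain an NFA accepting state): {q0, q4}, {q0, q1, q4}, {q0, q1, q2, q4}.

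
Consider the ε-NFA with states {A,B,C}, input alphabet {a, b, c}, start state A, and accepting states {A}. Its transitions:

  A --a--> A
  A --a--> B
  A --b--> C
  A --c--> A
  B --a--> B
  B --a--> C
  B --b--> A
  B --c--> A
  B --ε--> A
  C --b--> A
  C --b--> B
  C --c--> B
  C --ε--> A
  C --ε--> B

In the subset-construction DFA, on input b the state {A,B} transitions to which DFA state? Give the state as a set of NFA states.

{A,B,C}

δ(A,b) = {C}; δ(B,b) = {A}.
Union: {A,C}.
ε-closure gives {A,B,C}.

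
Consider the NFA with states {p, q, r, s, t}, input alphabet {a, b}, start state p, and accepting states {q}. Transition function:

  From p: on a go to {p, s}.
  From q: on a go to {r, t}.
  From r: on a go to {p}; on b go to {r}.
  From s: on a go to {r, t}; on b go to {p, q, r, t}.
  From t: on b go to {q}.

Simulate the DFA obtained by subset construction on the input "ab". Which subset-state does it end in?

Start: {p}.
δ(p,a) = {p, s}.
Union: {p, s}.
After a: {p, s}.
δ(p,b) = ∅; δ(s,b) = {p, q, r, t}.
Union: {p, q, r, t}.
After b: {p, q, r, t}.

{p, q, r, t}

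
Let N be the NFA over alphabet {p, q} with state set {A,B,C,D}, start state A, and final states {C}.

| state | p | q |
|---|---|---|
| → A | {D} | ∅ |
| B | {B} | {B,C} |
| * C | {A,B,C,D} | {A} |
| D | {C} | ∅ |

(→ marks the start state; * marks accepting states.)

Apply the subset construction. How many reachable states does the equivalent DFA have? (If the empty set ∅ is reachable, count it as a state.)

Start state of the DFA: {A}.
{A} --p--> {D}  [new]
{A} --q--> ∅  [new]
{D} --p--> {C}  [new]
{D} --q--> ∅  [seen]
∅ --p--> ∅  [seen]
∅ --q--> ∅  [seen]
{C} --p--> {A,B,C,D}  [new]
{C} --q--> {A}  [seen]
{A,B,C,D} --p--> {A,B,C,D}  [seen]
{A,B,C,D} --q--> {A,B,C}  [new]
{A,B,C} --p--> {A,B,C,D}  [seen]
{A,B,C} --q--> {A,B,C}  [seen]
Reachable DFA states: {A}, {D}, ∅, {C}, {A,B,C,D}, {A,B,C}.

6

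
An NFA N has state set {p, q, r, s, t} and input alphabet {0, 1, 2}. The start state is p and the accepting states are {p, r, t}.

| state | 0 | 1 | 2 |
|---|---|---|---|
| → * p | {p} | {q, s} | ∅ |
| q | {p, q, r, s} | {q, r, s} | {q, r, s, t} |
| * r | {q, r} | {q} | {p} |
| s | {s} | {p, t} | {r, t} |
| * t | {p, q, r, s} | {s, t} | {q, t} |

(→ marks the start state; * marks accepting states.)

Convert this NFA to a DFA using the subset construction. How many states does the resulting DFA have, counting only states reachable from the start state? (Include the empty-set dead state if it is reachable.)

Start state of the DFA: {p}.
{p} --0--> {p}  [seen]
{p} --1--> {q, s}  [new]
{p} --2--> ∅  [new]
{q, s} --0--> {p, q, r, s}  [new]
{q, s} --1--> {p, q, r, s, t}  [new]
{q, s} --2--> {q, r, s, t}  [new]
∅ --0--> ∅  [seen]
∅ --1--> ∅  [seen]
∅ --2--> ∅  [seen]
{p, q, r, s} --0--> {p, q, r, s}  [seen]
{p, q, r, s} --1--> {p, q, r, s, t}  [seen]
{p, q, r, s} --2--> {p, q, r, s, t}  [seen]
{p, q, r, s, t} --0--> {p, q, r, s}  [seen]
{p, q, r, s, t} --1--> {p, q, r, s, t}  [seen]
{p, q, r, s, t} --2--> {p, q, r, s, t}  [seen]
{q, r, s, t} --0--> {p, q, r, s}  [seen]
{q, r, s, t} --1--> {p, q, r, s, t}  [seen]
{q, r, s, t} --2--> {p, q, r, s, t}  [seen]
Reachable DFA states: {p}, {q, s}, ∅, {p, q, r, s}, {p, q, r, s, t}, {q, r, s, t}.

6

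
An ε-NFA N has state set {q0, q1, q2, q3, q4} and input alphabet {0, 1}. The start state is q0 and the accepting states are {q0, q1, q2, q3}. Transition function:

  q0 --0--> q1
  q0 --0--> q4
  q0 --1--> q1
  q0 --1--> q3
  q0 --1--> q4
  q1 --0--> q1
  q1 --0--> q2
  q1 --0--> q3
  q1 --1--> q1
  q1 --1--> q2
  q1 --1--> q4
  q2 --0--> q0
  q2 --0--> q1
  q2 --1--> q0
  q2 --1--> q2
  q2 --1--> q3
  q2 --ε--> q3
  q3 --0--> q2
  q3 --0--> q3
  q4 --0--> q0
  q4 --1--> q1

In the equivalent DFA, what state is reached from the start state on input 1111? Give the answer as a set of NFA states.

Start: {q0}.
δ(q0,1) = {q1, q3, q4}.
Union: {q1, q3, q4}.
After 1: {q1, q3, q4}.
δ(q1,1) = {q1, q2, q4}; δ(q3,1) = ∅; δ(q4,1) = {q1}.
Union: {q1, q2, q4}.
ε-closure gives {q1, q2, q3, q4}.
After 1: {q1, q2, q3, q4}.
δ(q1,1) = {q1, q2, q4}; δ(q2,1) = {q0, q2, q3}; δ(q3,1) = ∅; δ(q4,1) = {q1}.
Union: {q0, q1, q2, q3, q4}.
After 1: {q0, q1, q2, q3, q4}.
δ(q0,1) = {q1, q3, q4}; δ(q1,1) = {q1, q2, q4}; δ(q2,1) = {q0, q2, q3}; δ(q3,1) = ∅; δ(q4,1) = {q1}.
Union: {q0, q1, q2, q3, q4}.
After 1: {q0, q1, q2, q3, q4}.

{q0, q1, q2, q3, q4}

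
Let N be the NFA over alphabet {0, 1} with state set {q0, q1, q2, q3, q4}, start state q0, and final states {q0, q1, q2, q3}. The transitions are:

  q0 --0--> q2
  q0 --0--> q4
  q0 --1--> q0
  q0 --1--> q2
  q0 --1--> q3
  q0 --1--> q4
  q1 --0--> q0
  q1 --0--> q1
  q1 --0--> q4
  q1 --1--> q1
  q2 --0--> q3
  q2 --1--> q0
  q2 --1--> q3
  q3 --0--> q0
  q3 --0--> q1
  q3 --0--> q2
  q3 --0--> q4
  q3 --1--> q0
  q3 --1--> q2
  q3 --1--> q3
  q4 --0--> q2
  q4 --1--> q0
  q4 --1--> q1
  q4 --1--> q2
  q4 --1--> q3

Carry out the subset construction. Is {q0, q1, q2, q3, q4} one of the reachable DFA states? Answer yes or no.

yes

Start state of the DFA: {q0}.
{q0} --0--> {q2, q4}  [new]
{q0} --1--> {q0, q2, q3, q4}  [new]
{q2, q4} --0--> {q2, q3}  [new]
{q2, q4} --1--> {q0, q1, q2, q3}  [new]
{q0, q2, q3, q4} --0--> {q0, q1, q2, q3, q4}  [new]
{q0, q2, q3, q4} --1--> {q0, q1, q2, q3, q4}  [seen]
{q2, q3} --0--> {q0, q1, q2, q3, q4}  [seen]
{q2, q3} --1--> {q0, q2, q3}  [new]
{q0, q1, q2, q3} --0--> {q0, q1, q2, q3, q4}  [seen]
{q0, q1, q2, q3} --1--> {q0, q1, q2, q3, q4}  [seen]
{q0, q1, q2, q3, q4} --0--> {q0, q1, q2, q3, q4}  [seen]
{q0, q1, q2, q3, q4} --1--> {q0, q1, q2, q3, q4}  [seen]
{q0, q2, q3} --0--> {q0, q1, q2, q3, q4}  [seen]
{q0, q2, q3} --1--> {q0, q2, q3, q4}  [seen]
Reachable DFA states: {q0}, {q2, q4}, {q0, q2, q3, q4}, {q2, q3}, {q0, q1, q2, q3}, {q0, q1, q2, q3, q4}, {q0, q2, q3}.
{q0, q1, q2, q3, q4} is among them.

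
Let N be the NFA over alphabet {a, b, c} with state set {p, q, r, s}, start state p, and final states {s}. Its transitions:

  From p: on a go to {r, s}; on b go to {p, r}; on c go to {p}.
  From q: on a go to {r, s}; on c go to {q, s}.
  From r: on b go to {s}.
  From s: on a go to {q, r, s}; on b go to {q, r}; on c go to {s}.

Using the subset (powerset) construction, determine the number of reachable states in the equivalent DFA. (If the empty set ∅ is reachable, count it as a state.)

Start state of the DFA: {p}.
{p} --a--> {r, s}  [new]
{p} --b--> {p, r}  [new]
{p} --c--> {p}  [seen]
{r, s} --a--> {q, r, s}  [new]
{r, s} --b--> {q, r, s}  [seen]
{r, s} --c--> {s}  [new]
{p, r} --a--> {r, s}  [seen]
{p, r} --b--> {p, r, s}  [new]
{p, r} --c--> {p}  [seen]
{q, r, s} --a--> {q, r, s}  [seen]
{q, r, s} --b--> {q, r, s}  [seen]
{q, r, s} --c--> {q, s}  [new]
{s} --a--> {q, r, s}  [seen]
{s} --b--> {q, r}  [new]
{s} --c--> {s}  [seen]
{p, r, s} --a--> {q, r, s}  [seen]
{p, r, s} --b--> {p, q, r, s}  [new]
{p, r, s} --c--> {p, s}  [new]
{q, s} --a--> {q, r, s}  [seen]
{q, s} --b--> {q, r}  [seen]
{q, s} --c--> {q, s}  [seen]
{q, r} --a--> {r, s}  [seen]
{q, r} --b--> {s}  [seen]
{q, r} --c--> {q, s}  [seen]
{p, q, r, s} --a--> {q, r, s}  [seen]
{p, q, r, s} --b--> {p, q, r, s}  [seen]
{p, q, r, s} --c--> {p, q, s}  [new]
{p, s} --a--> {q, r, s}  [seen]
{p, s} --b--> {p, q, r}  [new]
{p, s} --c--> {p, s}  [seen]
{p, q, s} --a--> {q, r, s}  [seen]
{p, q, s} --b--> {p, q, r}  [seen]
{p, q, s} --c--> {p, q, s}  [seen]
{p, q, r} --a--> {r, s}  [seen]
{p, q, r} --b--> {p, r, s}  [seen]
{p, q, r} --c--> {p, q, s}  [seen]
Reachable DFA states: {p}, {r, s}, {p, r}, {q, r, s}, {s}, {p, r, s}, {q, s}, {q, r}, {p, q, r, s}, {p, s}, {p, q, s}, {p, q, r}.

12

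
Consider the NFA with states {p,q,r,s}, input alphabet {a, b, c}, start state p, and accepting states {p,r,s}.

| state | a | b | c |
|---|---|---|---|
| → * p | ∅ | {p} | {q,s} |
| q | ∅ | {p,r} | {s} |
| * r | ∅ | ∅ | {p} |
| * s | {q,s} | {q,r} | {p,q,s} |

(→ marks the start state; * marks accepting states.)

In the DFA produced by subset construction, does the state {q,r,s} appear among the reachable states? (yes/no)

no

Start state of the DFA: {p}.
{p} --a--> ∅  [new]
{p} --b--> {p}  [seen]
{p} --c--> {q,s}  [new]
∅ --a--> ∅  [seen]
∅ --b--> ∅  [seen]
∅ --c--> ∅  [seen]
{q,s} --a--> {q,s}  [seen]
{q,s} --b--> {p,q,r}  [new]
{q,s} --c--> {p,q,s}  [new]
{p,q,r} --a--> ∅  [seen]
{p,q,r} --b--> {p,r}  [new]
{p,q,r} --c--> {p,q,s}  [seen]
{p,q,s} --a--> {q,s}  [seen]
{p,q,s} --b--> {p,q,r}  [seen]
{p,q,s} --c--> {p,q,s}  [seen]
{p,r} --a--> ∅  [seen]
{p,r} --b--> {p}  [seen]
{p,r} --c--> {p,q,s}  [seen]
Reachable DFA states: {p}, ∅, {q,s}, {p,q,r}, {p,q,s}, {p,r}.
{q,r,s} is not among them.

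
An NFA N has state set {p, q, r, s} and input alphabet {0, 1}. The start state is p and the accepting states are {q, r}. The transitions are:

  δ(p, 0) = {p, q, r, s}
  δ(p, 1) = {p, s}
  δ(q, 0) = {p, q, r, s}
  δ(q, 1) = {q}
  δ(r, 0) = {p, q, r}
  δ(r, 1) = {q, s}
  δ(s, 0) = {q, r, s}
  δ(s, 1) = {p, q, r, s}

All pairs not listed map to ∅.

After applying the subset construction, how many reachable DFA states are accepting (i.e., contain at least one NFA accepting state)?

1

Start state of the DFA: {p}.
{p} --0--> {p, q, r, s}  [new]
{p} --1--> {p, s}  [new]
{p, q, r, s} --0--> {p, q, r, s}  [seen]
{p, q, r, s} --1--> {p, q, r, s}  [seen]
{p, s} --0--> {p, q, r, s}  [seen]
{p, s} --1--> {p, q, r, s}  [seen]
Reachable DFA states: {p}, {p, q, r, s}, {p, s}.
Accepting DFA states (contain an NFA accepting state): {p, q, r, s}.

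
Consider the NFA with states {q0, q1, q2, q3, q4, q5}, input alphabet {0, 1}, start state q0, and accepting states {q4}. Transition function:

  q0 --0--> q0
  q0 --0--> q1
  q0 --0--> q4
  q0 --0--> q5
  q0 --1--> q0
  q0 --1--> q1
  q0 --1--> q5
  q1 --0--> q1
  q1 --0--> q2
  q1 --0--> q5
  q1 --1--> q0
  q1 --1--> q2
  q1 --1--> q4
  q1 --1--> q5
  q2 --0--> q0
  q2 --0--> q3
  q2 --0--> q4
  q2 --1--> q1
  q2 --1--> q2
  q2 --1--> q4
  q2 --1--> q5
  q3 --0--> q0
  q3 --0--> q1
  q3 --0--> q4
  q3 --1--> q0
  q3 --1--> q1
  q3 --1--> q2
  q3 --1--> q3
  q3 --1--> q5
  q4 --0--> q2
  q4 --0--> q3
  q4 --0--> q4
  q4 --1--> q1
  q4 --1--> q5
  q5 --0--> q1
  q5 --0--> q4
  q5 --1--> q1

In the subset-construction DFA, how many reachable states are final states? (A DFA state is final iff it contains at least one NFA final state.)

Start state of the DFA: {q0}.
{q0} --0--> {q0, q1, q4, q5}  [new]
{q0} --1--> {q0, q1, q5}  [new]
{q0, q1, q4, q5} --0--> {q0, q1, q2, q3, q4, q5}  [new]
{q0, q1, q4, q5} --1--> {q0, q1, q2, q4, q5}  [new]
{q0, q1, q5} --0--> {q0, q1, q2, q4, q5}  [seen]
{q0, q1, q5} --1--> {q0, q1, q2, q4, q5}  [seen]
{q0, q1, q2, q3, q4, q5} --0--> {q0, q1, q2, q3, q4, q5}  [seen]
{q0, q1, q2, q3, q4, q5} --1--> {q0, q1, q2, q3, q4, q5}  [seen]
{q0, q1, q2, q4, q5} --0--> {q0, q1, q2, q3, q4, q5}  [seen]
{q0, q1, q2, q4, q5} --1--> {q0, q1, q2, q4, q5}  [seen]
Reachable DFA states: {q0}, {q0, q1, q4, q5}, {q0, q1, q5}, {q0, q1, q2, q3, q4, q5}, {q0, q1, q2, q4, q5}.
Accepting DFA states (contain an NFA accepting state): {q0, q1, q4, q5}, {q0, q1, q2, q3, q4, q5}, {q0, q1, q2, q4, q5}.

3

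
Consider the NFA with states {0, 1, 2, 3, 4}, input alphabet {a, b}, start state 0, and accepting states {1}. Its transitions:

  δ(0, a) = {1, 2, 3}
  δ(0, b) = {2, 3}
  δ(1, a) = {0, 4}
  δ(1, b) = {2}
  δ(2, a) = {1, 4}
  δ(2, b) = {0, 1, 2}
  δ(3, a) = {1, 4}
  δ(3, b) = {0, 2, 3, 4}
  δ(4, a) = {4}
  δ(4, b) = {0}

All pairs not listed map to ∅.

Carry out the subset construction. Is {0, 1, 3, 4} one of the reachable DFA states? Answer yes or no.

no

Start state of the DFA: {0}.
{0} --a--> {1, 2, 3}  [new]
{0} --b--> {2, 3}  [new]
{1, 2, 3} --a--> {0, 1, 4}  [new]
{1, 2, 3} --b--> {0, 1, 2, 3, 4}  [new]
{2, 3} --a--> {1, 4}  [new]
{2, 3} --b--> {0, 1, 2, 3, 4}  [seen]
{0, 1, 4} --a--> {0, 1, 2, 3, 4}  [seen]
{0, 1, 4} --b--> {0, 2, 3}  [new]
{0, 1, 2, 3, 4} --a--> {0, 1, 2, 3, 4}  [seen]
{0, 1, 2, 3, 4} --b--> {0, 1, 2, 3, 4}  [seen]
{1, 4} --a--> {0, 4}  [new]
{1, 4} --b--> {0, 2}  [new]
{0, 2, 3} --a--> {1, 2, 3, 4}  [new]
{0, 2, 3} --b--> {0, 1, 2, 3, 4}  [seen]
{0, 4} --a--> {1, 2, 3, 4}  [seen]
{0, 4} --b--> {0, 2, 3}  [seen]
{0, 2} --a--> {1, 2, 3, 4}  [seen]
{0, 2} --b--> {0, 1, 2, 3}  [new]
{1, 2, 3, 4} --a--> {0, 1, 4}  [seen]
{1, 2, 3, 4} --b--> {0, 1, 2, 3, 4}  [seen]
{0, 1, 2, 3} --a--> {0, 1, 2, 3, 4}  [seen]
{0, 1, 2, 3} --b--> {0, 1, 2, 3, 4}  [seen]
Reachable DFA states: {0}, {1, 2, 3}, {2, 3}, {0, 1, 4}, {0, 1, 2, 3, 4}, {1, 4}, {0, 2, 3}, {0, 4}, {0, 2}, {1, 2, 3, 4}, {0, 1, 2, 3}.
{0, 1, 3, 4} is not among them.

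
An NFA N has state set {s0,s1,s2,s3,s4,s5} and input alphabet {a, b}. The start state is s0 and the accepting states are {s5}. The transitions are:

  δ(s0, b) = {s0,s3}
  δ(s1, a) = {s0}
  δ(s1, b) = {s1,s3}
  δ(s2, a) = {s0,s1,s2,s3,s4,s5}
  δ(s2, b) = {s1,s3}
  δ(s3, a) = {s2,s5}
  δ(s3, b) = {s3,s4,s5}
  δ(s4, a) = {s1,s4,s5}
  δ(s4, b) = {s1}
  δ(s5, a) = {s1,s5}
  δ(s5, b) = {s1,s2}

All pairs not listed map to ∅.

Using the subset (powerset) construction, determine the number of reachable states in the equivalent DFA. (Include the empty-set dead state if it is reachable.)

13

Start state of the DFA: {s0}.
{s0} --a--> ∅  [new]
{s0} --b--> {s0,s3}  [new]
∅ --a--> ∅  [seen]
∅ --b--> ∅  [seen]
{s0,s3} --a--> {s2,s5}  [new]
{s0,s3} --b--> {s0,s3,s4,s5}  [new]
{s2,s5} --a--> {s0,s1,s2,s3,s4,s5}  [new]
{s2,s5} --b--> {s1,s2,s3}  [new]
{s0,s3,s4,s5} --a--> {s1,s2,s4,s5}  [new]
{s0,s3,s4,s5} --b--> {s0,s1,s2,s3,s4,s5}  [seen]
{s0,s1,s2,s3,s4,s5} --a--> {s0,s1,s2,s3,s4,s5}  [seen]
{s0,s1,s2,s3,s4,s5} --b--> {s0,s1,s2,s3,s4,s5}  [seen]
{s1,s2,s3} --a--> {s0,s1,s2,s3,s4,s5}  [seen]
{s1,s2,s3} --b--> {s1,s3,s4,s5}  [new]
{s1,s2,s4,s5} --a--> {s0,s1,s2,s3,s4,s5}  [seen]
{s1,s2,s4,s5} --b--> {s1,s2,s3}  [seen]
{s1,s3,s4,s5} --a--> {s0,s1,s2,s4,s5}  [new]
{s1,s3,s4,s5} --b--> {s1,s2,s3,s4,s5}  [new]
{s0,s1,s2,s4,s5} --a--> {s0,s1,s2,s3,s4,s5}  [seen]
{s0,s1,s2,s4,s5} --b--> {s0,s1,s2,s3}  [new]
{s1,s2,s3,s4,s5} --a--> {s0,s1,s2,s3,s4,s5}  [seen]
{s1,s2,s3,s4,s5} --b--> {s1,s2,s3,s4,s5}  [seen]
{s0,s1,s2,s3} --a--> {s0,s1,s2,s3,s4,s5}  [seen]
{s0,s1,s2,s3} --b--> {s0,s1,s3,s4,s5}  [new]
{s0,s1,s3,s4,s5} --a--> {s0,s1,s2,s4,s5}  [seen]
{s0,s1,s3,s4,s5} --b--> {s0,s1,s2,s3,s4,s5}  [seen]
Reachable DFA states: {s0}, ∅, {s0,s3}, {s2,s5}, {s0,s3,s4,s5}, {s0,s1,s2,s3,s4,s5}, {s1,s2,s3}, {s1,s2,s4,s5}, {s1,s3,s4,s5}, {s0,s1,s2,s4,s5}, {s1,s2,s3,s4,s5}, {s0,s1,s2,s3}, {s0,s1,s3,s4,s5}.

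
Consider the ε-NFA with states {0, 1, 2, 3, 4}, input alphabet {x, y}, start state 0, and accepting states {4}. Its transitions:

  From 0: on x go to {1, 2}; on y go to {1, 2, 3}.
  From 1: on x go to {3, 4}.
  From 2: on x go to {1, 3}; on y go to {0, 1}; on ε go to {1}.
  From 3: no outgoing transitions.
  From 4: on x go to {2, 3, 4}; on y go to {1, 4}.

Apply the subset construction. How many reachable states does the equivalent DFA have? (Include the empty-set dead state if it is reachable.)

Start state of the DFA: {0} (ε-closure of the NFA start).
{0} --x--> {1, 2}  [new]
{0} --y--> {1, 2, 3}  [new]
{1, 2} --x--> {1, 3, 4}  [new]
{1, 2} --y--> {0, 1}  [new]
{1, 2, 3} --x--> {1, 3, 4}  [seen]
{1, 2, 3} --y--> {0, 1}  [seen]
{1, 3, 4} --x--> {1, 2, 3, 4}  [new]
{1, 3, 4} --y--> {1, 4}  [new]
{0, 1} --x--> {1, 2, 3, 4}  [seen]
{0, 1} --y--> {1, 2, 3}  [seen]
{1, 2, 3, 4} --x--> {1, 2, 3, 4}  [seen]
{1, 2, 3, 4} --y--> {0, 1, 4}  [new]
{1, 4} --x--> {1, 2, 3, 4}  [seen]
{1, 4} --y--> {1, 4}  [seen]
{0, 1, 4} --x--> {1, 2, 3, 4}  [seen]
{0, 1, 4} --y--> {1, 2, 3, 4}  [seen]
Reachable DFA states: {0}, {1, 2}, {1, 2, 3}, {1, 3, 4}, {0, 1}, {1, 2, 3, 4}, {1, 4}, {0, 1, 4}.

8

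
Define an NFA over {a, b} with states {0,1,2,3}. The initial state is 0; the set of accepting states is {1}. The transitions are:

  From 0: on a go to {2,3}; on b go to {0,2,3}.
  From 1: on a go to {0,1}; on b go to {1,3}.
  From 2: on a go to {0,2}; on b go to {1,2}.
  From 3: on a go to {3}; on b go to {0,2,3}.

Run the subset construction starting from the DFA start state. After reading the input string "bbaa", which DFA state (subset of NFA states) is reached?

Start: {0}.
δ(0,b) = {0,2,3}.
Union: {0,2,3}.
After b: {0,2,3}.
δ(0,b) = {0,2,3}; δ(2,b) = {1,2}; δ(3,b) = {0,2,3}.
Union: {0,1,2,3}.
After b: {0,1,2,3}.
δ(0,a) = {2,3}; δ(1,a) = {0,1}; δ(2,a) = {0,2}; δ(3,a) = {3}.
Union: {0,1,2,3}.
After a: {0,1,2,3}.
δ(0,a) = {2,3}; δ(1,a) = {0,1}; δ(2,a) = {0,2}; δ(3,a) = {3}.
Union: {0,1,2,3}.
After a: {0,1,2,3}.

{0,1,2,3}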